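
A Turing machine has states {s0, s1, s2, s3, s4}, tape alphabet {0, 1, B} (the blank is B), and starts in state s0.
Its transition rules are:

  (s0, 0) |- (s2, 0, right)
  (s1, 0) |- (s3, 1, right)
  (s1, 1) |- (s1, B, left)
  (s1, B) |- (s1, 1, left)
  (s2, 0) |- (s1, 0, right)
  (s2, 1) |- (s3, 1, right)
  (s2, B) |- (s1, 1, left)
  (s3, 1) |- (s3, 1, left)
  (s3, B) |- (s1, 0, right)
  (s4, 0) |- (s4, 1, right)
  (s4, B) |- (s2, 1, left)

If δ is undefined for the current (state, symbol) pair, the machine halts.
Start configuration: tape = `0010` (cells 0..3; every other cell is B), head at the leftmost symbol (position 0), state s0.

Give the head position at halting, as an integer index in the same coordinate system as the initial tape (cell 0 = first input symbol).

2

s0 | [0]010BB   read 0 → write 0, move right, go to s2
s2 | 0[0]10BB   read 0 → write 0, move right, go to s1
s1 | 00[1]0BB   read 1 → write B, move left, go to s1
s1 | 0[0]B0BB   read 0 → write 1, move right, go to s3
s3 | 01[B]0BB   read B → write 0, move right, go to s1
s1 | 010[0]BB   read 0 → write 1, move right, go to s3
s3 | 0101[B]B   read B → write 0, move right, go to s1
s1 | 01010[B]   read B → write 1, move left, go to s1
s1 | 0101[0]1   read 0 → write 1, move right, go to s3
s3 | 01011[1]   read 1 → write 1, move left, go to s3
s3 | 0101[1]1   read 1 → write 1, move left, go to s3
s3 | 010[1]11   read 1 → write 1, move left, go to s3
s3 | 01[0]111
At halt the head is at cell 2.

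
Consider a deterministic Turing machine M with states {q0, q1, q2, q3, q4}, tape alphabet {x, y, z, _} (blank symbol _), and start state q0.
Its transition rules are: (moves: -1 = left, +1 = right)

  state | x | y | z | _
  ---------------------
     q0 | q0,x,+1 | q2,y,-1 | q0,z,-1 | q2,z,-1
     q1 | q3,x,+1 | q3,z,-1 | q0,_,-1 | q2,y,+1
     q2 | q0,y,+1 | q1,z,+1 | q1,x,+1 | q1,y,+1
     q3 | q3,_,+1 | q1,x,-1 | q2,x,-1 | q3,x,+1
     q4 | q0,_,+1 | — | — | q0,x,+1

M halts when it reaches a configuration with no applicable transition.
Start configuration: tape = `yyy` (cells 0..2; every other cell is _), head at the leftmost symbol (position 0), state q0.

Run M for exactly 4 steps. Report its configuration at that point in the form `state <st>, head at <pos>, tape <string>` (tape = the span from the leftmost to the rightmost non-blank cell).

state=q0 head=0 tape=__[y]yy   (q0,y)→(q2,y,-1)
state=q2 head=-1 tape=_[_]yyy   (q2,_)→(q1,y,+1)
state=q1 head=0 tape=_y[y]yy   (q1,y)→(q3,z,-1)
state=q3 head=-1 tape=_[y]zyy   (q3,y)→(q1,x,-1)
state=q1 head=-2 tape=[_]xzyy
After 4 steps: state q1, head at -2, tape xzyy.

state q1, head at -2, tape xzyy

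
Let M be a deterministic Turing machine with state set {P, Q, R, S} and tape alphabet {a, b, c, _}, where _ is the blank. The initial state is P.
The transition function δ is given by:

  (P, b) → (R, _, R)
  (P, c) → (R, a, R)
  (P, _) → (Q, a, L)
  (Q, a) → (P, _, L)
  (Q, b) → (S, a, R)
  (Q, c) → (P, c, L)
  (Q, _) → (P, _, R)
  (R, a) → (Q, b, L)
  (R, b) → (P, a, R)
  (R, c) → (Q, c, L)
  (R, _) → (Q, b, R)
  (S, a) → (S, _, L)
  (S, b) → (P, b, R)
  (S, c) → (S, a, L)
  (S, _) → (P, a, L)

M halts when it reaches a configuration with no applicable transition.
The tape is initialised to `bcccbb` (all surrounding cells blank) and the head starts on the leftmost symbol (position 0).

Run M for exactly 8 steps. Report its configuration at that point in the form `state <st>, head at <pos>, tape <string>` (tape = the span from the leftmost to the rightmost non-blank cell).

state=P head=0 tape=_[b]cccbb   (P,b)→(R,_,R)
state=R head=1 tape=__[c]ccbb   (R,c)→(Q,c,L)
state=Q head=0 tape=_[_]cccbb   (Q,_)→(P,_,R)
state=P head=1 tape=__[c]ccbb   (P,c)→(R,a,R)
state=R head=2 tape=__a[c]cbb   (R,c)→(Q,c,L)
state=Q head=1 tape=__[a]ccbb   (Q,a)→(P,_,L)
state=P head=0 tape=_[_]_ccbb   (P,_)→(Q,a,L)
state=Q head=-1 tape=[_]a_ccbb   (Q,_)→(P,_,R)
state=P head=0 tape=_[a]_ccbb
After 8 steps: state P, head at 0, tape a_ccbb.

state P, head at 0, tape a_ccbb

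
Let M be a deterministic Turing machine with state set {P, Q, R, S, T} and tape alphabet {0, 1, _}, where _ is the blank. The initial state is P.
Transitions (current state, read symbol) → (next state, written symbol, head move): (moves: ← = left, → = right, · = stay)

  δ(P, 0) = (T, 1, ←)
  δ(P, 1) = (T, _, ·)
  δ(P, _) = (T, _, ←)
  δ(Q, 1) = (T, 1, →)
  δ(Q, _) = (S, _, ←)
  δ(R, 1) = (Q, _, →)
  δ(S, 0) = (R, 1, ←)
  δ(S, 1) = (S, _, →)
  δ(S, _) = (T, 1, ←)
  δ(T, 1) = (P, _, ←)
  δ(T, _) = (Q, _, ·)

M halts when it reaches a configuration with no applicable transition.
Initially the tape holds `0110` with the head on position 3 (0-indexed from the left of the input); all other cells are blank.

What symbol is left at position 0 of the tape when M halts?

1

state=P head=3 tape=_011[0]   (P,0)→(T,1,←)
state=T head=2 tape=_01[1]1   (T,1)→(P,_,←)
state=P head=1 tape=_0[1]_1   (P,1)→(T,_,·)
state=T head=1 tape=_0[_]_1   (T,_)→(Q,_,·)
state=Q head=1 tape=_0[_]_1   (Q,_)→(S,_,←)
state=S head=0 tape=_[0]__1   (S,0)→(R,1,←)
state=R head=-1 tape=[_]1__1
Cell 0 holds 1 when M halts.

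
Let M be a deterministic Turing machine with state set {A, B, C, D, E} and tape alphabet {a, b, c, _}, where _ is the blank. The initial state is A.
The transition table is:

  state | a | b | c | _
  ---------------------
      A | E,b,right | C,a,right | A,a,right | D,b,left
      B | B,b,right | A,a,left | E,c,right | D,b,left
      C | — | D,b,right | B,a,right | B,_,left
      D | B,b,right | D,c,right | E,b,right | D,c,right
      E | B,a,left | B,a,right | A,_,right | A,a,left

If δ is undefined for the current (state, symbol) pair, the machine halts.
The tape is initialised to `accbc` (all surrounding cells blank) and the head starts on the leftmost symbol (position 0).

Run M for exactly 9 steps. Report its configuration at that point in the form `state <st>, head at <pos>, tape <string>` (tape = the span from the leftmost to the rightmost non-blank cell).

A | [a]ccbc_   read a → write b, move right, go to E
E | b[c]cbc_   read c → write _, move right, go to A
A | b_[c]bc_   read c → write a, move right, go to A
A | b_a[b]c_   read b → write a, move right, go to C
C | b_aa[c]_   read c → write a, move right, go to B
B | b_aaa[_]   read _ → write b, move left, go to D
D | b_aa[a]b   read a → write b, move right, go to B
B | b_aab[b]   read b → write a, move left, go to A
A | b_aa[b]a   read b → write a, move right, go to C
C | b_aaa[a]
After 9 steps: state C, head at 5, tape b_aaaa.

state C, head at 5, tape b_aaaa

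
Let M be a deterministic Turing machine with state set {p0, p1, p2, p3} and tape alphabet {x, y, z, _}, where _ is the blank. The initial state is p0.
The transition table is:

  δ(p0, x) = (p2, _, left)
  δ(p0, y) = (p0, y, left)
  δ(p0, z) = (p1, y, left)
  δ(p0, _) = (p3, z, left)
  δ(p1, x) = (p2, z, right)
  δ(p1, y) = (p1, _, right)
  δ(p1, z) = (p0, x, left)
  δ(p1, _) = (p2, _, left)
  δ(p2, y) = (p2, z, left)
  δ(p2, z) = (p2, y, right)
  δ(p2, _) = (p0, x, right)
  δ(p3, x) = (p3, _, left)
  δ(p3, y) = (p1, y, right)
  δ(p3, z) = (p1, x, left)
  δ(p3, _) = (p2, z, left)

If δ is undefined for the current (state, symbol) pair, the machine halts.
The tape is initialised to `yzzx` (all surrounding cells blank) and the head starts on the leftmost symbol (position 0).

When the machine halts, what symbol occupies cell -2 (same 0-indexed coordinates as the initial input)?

state=p0 head=0 tape=____[y]zzx   (p0,y)→(p0,y,left)
state=p0 head=-1 tape=___[_]yzzx   (p0,_)→(p3,z,left)
state=p3 head=-2 tape=__[_]zyzzx   (p3,_)→(p2,z,left)
state=p2 head=-3 tape=_[_]zzyzzx   (p2,_)→(p0,x,right)
state=p0 head=-2 tape=_x[z]zyzzx   (p0,z)→(p1,y,left)
state=p1 head=-3 tape=_[x]yzyzzx   (p1,x)→(p2,z,right)
state=p2 head=-2 tape=_z[y]zyzzx   (p2,y)→(p2,z,left)
state=p2 head=-3 tape=_[z]zzyzzx   (p2,z)→(p2,y,right)
state=p2 head=-2 tape=_y[z]zyzzx   (p2,z)→(p2,y,right)
state=p2 head=-1 tape=_yy[z]yzzx   (p2,z)→(p2,y,right)
state=p2 head=0 tape=_yyy[y]zzx   (p2,y)→(p2,z,left)
state=p2 head=-1 tape=_yy[y]zzzx   (p2,y)→(p2,z,left)
state=p2 head=-2 tape=_y[y]zzzzx   (p2,y)→(p2,z,left)
state=p2 head=-3 tape=_[y]zzzzzx   (p2,y)→(p2,z,left)
state=p2 head=-4 tape=[_]zzzzzzx   (p2,_)→(p0,x,right)
state=p0 head=-3 tape=x[z]zzzzzx   (p0,z)→(p1,y,left)
state=p1 head=-4 tape=[x]yzzzzzx   (p1,x)→(p2,z,right)
state=p2 head=-3 tape=z[y]zzzzzx   (p2,y)→(p2,z,left)
state=p2 head=-4 tape=[z]zzzzzzx   (p2,z)→(p2,y,right)
state=p2 head=-3 tape=y[z]zzzzzx   (p2,z)→(p2,y,right)
state=p2 head=-2 tape=yy[z]zzzzx   (p2,z)→(p2,y,right)
state=p2 head=-1 tape=yyy[z]zzzx   (p2,z)→(p2,y,right)
state=p2 head=0 tape=yyyy[z]zzx   (p2,z)→(p2,y,right)
state=p2 head=1 tape=yyyyy[z]zx   (p2,z)→(p2,y,right)
state=p2 head=2 tape=yyyyyy[z]x   (p2,z)→(p2,y,right)
state=p2 head=3 tape=yyyyyyy[x]
Cell -2 holds y when M halts.

y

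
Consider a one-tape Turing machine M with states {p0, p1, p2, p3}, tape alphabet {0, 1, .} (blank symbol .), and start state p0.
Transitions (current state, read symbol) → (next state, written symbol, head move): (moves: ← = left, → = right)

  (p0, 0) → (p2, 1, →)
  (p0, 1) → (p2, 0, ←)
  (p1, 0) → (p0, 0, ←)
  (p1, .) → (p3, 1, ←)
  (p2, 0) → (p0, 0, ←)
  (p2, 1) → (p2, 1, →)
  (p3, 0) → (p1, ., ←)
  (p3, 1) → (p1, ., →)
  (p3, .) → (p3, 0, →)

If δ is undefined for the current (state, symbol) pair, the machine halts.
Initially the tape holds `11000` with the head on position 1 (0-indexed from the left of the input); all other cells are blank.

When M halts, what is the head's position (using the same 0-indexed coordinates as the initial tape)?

-1

p0 | .1[1]000   read 1 → write 0, move ←, go to p2
p2 | .[1]0000   read 1 → write 1, move →, go to p2
p2 | .1[0]000   read 0 → write 0, move ←, go to p0
p0 | .[1]0000   read 1 → write 0, move ←, go to p2
p2 | [.]00000
At halt the head is at cell -1.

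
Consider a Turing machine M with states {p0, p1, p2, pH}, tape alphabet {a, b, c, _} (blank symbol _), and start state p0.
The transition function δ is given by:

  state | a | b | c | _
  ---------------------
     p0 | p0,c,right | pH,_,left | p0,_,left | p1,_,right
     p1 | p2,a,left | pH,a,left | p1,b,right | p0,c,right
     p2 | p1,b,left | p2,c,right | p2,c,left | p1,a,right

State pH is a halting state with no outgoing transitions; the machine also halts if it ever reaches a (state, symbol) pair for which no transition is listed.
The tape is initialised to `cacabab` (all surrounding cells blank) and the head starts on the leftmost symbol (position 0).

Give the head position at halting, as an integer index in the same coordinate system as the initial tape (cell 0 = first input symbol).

3

p0 | _[c]acabab   read c → write _, move left, go to p0
p0 | [_]_acabab   read _ → write _, move right, go to p1
p1 | _[_]acabab   read _ → write c, move right, go to p0
p0 | _c[a]cabab   read a → write c, move right, go to p0
p0 | _cc[c]abab   read c → write _, move left, go to p0
p0 | _c[c]_abab   read c → write _, move left, go to p0
p0 | _[c]__abab   read c → write _, move left, go to p0
p0 | [_]___abab   read _ → write _, move right, go to p1
p1 | _[_]__abab   read _ → write c, move right, go to p0
p0 | _c[_]_abab   read _ → write _, move right, go to p1
p1 | _c_[_]abab   read _ → write c, move right, go to p0
p0 | _c_c[a]bab   read a → write c, move right, go to p0
p0 | _c_cc[b]ab   read b → write _, move left, go to pH
pH | _c_c[c]_ab
At halt the head is at cell 3.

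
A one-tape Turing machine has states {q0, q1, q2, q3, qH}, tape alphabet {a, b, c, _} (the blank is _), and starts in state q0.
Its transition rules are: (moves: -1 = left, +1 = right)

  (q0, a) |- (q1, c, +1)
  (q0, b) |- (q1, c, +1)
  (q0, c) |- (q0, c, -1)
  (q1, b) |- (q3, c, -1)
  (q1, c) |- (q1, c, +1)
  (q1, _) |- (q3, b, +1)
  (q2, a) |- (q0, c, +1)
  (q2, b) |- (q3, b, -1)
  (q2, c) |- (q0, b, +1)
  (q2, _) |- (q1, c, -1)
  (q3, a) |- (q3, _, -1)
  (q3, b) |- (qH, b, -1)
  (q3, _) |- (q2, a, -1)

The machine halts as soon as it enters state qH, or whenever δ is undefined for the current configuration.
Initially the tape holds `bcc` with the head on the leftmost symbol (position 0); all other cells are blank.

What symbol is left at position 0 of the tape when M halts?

c

state=q0 head=0 tape=[b]cc__   (q0,b)→(q1,c,+1)
state=q1 head=1 tape=c[c]c__   (q1,c)→(q1,c,+1)
state=q1 head=2 tape=cc[c]__   (q1,c)→(q1,c,+1)
state=q1 head=3 tape=ccc[_]_   (q1,_)→(q3,b,+1)
state=q3 head=4 tape=cccb[_]   (q3,_)→(q2,a,-1)
state=q2 head=3 tape=ccc[b]a   (q2,b)→(q3,b,-1)
state=q3 head=2 tape=cc[c]ba
Cell 0 holds c when M halts.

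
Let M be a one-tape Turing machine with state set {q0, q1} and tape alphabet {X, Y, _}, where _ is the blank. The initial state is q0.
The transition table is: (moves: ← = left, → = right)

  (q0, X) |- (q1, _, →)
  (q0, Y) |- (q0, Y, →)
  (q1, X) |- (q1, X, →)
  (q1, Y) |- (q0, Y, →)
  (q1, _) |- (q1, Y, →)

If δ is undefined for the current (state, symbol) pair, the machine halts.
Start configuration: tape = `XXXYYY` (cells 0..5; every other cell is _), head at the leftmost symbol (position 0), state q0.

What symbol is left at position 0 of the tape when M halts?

_

q0 | [X]XXYYY_   read X → write _, move →, go to q1
q1 | _[X]XYYY_   read X → write X, move →, go to q1
q1 | _X[X]YYY_   read X → write X, move →, go to q1
q1 | _XX[Y]YY_   read Y → write Y, move →, go to q0
q0 | _XXY[Y]Y_   read Y → write Y, move →, go to q0
q0 | _XXYY[Y]_   read Y → write Y, move →, go to q0
q0 | _XXYYY[_]
Cell 0 holds _ when M halts.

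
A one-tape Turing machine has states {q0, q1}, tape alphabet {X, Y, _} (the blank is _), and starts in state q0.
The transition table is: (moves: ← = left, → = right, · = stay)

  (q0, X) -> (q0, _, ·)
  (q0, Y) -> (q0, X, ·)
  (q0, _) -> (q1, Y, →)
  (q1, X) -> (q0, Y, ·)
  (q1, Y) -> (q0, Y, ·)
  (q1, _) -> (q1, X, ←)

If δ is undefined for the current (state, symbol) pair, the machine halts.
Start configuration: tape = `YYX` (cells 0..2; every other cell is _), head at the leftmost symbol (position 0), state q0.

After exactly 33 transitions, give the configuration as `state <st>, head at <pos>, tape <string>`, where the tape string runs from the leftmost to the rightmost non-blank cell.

state=q0 head=0 tape=[Y]YX___   (q0,Y)→(q0,X,·)
state=q0 head=0 tape=[X]YX___   (q0,X)→(q0,_,·)
state=q0 head=0 tape=[_]YX___   (q0,_)→(q1,Y,→)
state=q1 head=1 tape=Y[Y]X___   (q1,Y)→(q0,Y,·)
state=q0 head=1 tape=Y[Y]X___   (q0,Y)→(q0,X,·)
state=q0 head=1 tape=Y[X]X___   (q0,X)→(q0,_,·)
state=q0 head=1 tape=Y[_]X___   (q0,_)→(q1,Y,→)
state=q1 head=2 tape=YY[X]___   (q1,X)→(q0,Y,·)
state=q0 head=2 tape=YY[Y]___   (q0,Y)→(q0,X,·)
state=q0 head=2 tape=YY[X]___   (q0,X)→(q0,_,·)
state=q0 head=2 tape=YY[_]___   (q0,_)→(q1,Y,→)
state=q1 head=3 tape=YYY[_]__   (q1,_)→(q1,X,←)
state=q1 head=2 tape=YY[Y]X__   (q1,Y)→(q0,Y,·)
state=q0 head=2 tape=YY[Y]X__   (q0,Y)→(q0,X,·)
state=q0 head=2 tape=YY[X]X__   (q0,X)→(q0,_,·)
state=q0 head=2 tape=YY[_]X__   (q0,_)→(q1,Y,→)
state=q1 head=3 tape=YYY[X]__   (q1,X)→(q0,Y,·)
state=q0 head=3 tape=YYY[Y]__   (q0,Y)→(q0,X,·)
state=q0 head=3 tape=YYY[X]__   (q0,X)→(q0,_,·)
state=q0 head=3 tape=YYY[_]__   (q0,_)→(q1,Y,→)
state=q1 head=4 tape=YYYY[_]_   (q1,_)→(q1,X,←)
state=q1 head=3 tape=YYY[Y]X_   (q1,Y)→(q0,Y,·)
state=q0 head=3 tape=YYY[Y]X_   (q0,Y)→(q0,X,·)
state=q0 head=3 tape=YYY[X]X_   (q0,X)→(q0,_,·)
state=q0 head=3 tape=YYY[_]X_   (q0,_)→(q1,Y,→)
state=q1 head=4 tape=YYYY[X]_   (q1,X)→(q0,Y,·)
state=q0 head=4 tape=YYYY[Y]_   (q0,Y)→(q0,X,·)
state=q0 head=4 tape=YYYY[X]_   (q0,X)→(q0,_,·)
state=q0 head=4 tape=YYYY[_]_   (q0,_)→(q1,Y,→)
state=q1 head=5 tape=YYYYY[_]   (q1,_)→(q1,X,←)
state=q1 head=4 tape=YYYY[Y]X   (q1,Y)→(q0,Y,·)
state=q0 head=4 tape=YYYY[Y]X   (q0,Y)→(q0,X,·)
state=q0 head=4 tape=YYYY[X]X   (q0,X)→(q0,_,·)
state=q0 head=4 tape=YYYY[_]X
After 33 steps: state q0, head at 4, tape YYYY_X.

state q0, head at 4, tape YYYY_X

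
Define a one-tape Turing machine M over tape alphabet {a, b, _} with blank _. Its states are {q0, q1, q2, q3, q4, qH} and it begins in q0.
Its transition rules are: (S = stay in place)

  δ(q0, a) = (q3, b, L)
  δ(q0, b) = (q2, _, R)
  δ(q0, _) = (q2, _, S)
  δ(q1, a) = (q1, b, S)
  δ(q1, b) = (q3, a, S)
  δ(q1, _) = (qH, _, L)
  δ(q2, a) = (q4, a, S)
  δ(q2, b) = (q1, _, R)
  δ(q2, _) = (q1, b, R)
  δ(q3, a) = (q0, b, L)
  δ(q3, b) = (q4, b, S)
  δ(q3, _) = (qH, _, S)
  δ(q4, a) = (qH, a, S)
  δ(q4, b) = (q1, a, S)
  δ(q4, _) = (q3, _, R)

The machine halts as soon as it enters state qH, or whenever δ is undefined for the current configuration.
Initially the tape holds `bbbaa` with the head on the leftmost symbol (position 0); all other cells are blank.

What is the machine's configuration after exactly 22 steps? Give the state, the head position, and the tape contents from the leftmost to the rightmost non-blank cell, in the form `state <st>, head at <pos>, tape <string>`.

q0 | [b]bbaa   read b → write _, move R, go to q2
q2 | _[b]baa   read b → write _, move R, go to q1
q1 | __[b]aa   read b → write a, move S, go to q3
q3 | __[a]aa   read a → write b, move L, go to q0
q0 | _[_]baa   read _ → write _, move S, go to q2
q2 | _[_]baa   read _ → write b, move R, go to q1
q1 | _b[b]aa   read b → write a, move S, go to q3
q3 | _b[a]aa   read a → write b, move L, go to q0
q0 | _[b]baa   read b → write _, move R, go to q2
q2 | __[b]aa   read b → write _, move R, go to q1
q1 | ___[a]a   read a → write b, move S, go to q1
q1 | ___[b]a   read b → write a, move S, go to q3
q3 | ___[a]a   read a → write b, move L, go to q0
q0 | __[_]ba   read _ → write _, move S, go to q2
q2 | __[_]ba   read _ → write b, move R, go to q1
q1 | __b[b]a   read b → write a, move S, go to q3
q3 | __b[a]a   read a → write b, move L, go to q0
q0 | __[b]ba   read b → write _, move R, go to q2
q2 | ___[b]a   read b → write _, move R, go to q1
q1 | ____[a]   read a → write b, move S, go to q1
q1 | ____[b]   read b → write a, move S, go to q3
q3 | ____[a]   read a → write b, move L, go to q0
q0 | ___[_]b
After 22 steps: state q0, head at 3, tape b.

state q0, head at 3, tape b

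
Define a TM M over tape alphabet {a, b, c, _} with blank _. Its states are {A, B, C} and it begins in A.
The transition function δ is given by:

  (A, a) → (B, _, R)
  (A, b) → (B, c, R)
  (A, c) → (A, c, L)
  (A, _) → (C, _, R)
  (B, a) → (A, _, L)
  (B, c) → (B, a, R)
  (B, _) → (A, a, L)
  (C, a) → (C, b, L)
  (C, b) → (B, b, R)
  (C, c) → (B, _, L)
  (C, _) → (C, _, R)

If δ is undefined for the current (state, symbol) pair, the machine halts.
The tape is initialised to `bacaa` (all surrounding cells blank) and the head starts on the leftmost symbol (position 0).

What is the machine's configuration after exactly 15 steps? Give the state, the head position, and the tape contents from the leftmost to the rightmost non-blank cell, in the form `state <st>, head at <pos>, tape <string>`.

A | __[b]acaa   read b → write c, move R, go to B
B | __c[a]caa   read a → write _, move L, go to A
A | __[c]_caa   read c → write c, move L, go to A
A | _[_]c_caa   read _ → write _, move R, go to C
C | __[c]_caa   read c → write _, move L, go to B
B | _[_]__caa   read _ → write a, move L, go to A
A | [_]a__caa   read _ → write _, move R, go to C
C | _[a]__caa   read a → write b, move L, go to C
C | [_]b__caa   read _ → write _, move R, go to C
C | _[b]__caa   read b → write b, move R, go to B
B | _b[_]_caa   read _ → write a, move L, go to A
A | _[b]a_caa   read b → write c, move R, go to B
B | _c[a]_caa   read a → write _, move L, go to A
A | _[c]__caa   read c → write c, move L, go to A
A | [_]c__caa   read _ → write _, move R, go to C
C | _[c]__caa
After 15 steps: state C, head at -1, tape c__caa.

state C, head at -1, tape c__caa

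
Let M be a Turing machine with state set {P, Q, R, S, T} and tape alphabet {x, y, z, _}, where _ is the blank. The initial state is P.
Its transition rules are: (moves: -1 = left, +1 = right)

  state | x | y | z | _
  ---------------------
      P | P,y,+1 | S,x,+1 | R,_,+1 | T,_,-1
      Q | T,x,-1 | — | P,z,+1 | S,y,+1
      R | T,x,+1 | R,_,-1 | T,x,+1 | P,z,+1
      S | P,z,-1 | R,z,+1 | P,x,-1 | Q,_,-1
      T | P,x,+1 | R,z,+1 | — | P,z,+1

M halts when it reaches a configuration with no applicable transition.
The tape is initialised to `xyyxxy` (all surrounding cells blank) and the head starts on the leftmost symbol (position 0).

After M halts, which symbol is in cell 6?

z

P | [x]yyxxy__   read x → write y, move +1, go to P
P | y[y]yxxy__   read y → write x, move +1, go to S
S | yx[y]xxy__   read y → write z, move +1, go to R
R | yxz[x]xy__   read x → write x, move +1, go to T
T | yxzx[x]y__   read x → write x, move +1, go to P
P | yxzxx[y]__   read y → write x, move +1, go to S
S | yxzxxx[_]_   read _ → write _, move -1, go to Q
Q | yxzxx[x]__   read x → write x, move -1, go to T
T | yxzx[x]x__   read x → write x, move +1, go to P
P | yxzxx[x]__   read x → write y, move +1, go to P
P | yxzxxy[_]_   read _ → write _, move -1, go to T
T | yxzxx[y]__   read y → write z, move +1, go to R
R | yxzxxz[_]_   read _ → write z, move +1, go to P
P | yxzxxzz[_]   read _ → write _, move -1, go to T
T | yxzxxz[z]_
Cell 6 holds z when M halts.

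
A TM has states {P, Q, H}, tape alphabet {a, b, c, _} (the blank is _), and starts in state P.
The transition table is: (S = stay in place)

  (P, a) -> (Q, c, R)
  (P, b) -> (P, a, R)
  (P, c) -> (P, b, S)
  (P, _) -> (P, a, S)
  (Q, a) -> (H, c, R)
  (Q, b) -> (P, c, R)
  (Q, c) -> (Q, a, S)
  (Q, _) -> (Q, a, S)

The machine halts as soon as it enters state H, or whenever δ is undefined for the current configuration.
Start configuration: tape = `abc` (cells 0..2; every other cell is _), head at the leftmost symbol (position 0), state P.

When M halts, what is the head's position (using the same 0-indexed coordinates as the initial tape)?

P | [a]bc___   read a → write c, move R, go to Q
Q | c[b]c___   read b → write c, move R, go to P
P | cc[c]___   read c → write b, move S, go to P
P | cc[b]___   read b → write a, move R, go to P
P | cca[_]__   read _ → write a, move S, go to P
P | cca[a]__   read a → write c, move R, go to Q
Q | ccac[_]_   read _ → write a, move S, go to Q
Q | ccac[a]_   read a → write c, move R, go to H
H | ccacc[_]
At halt the head is at cell 5.

5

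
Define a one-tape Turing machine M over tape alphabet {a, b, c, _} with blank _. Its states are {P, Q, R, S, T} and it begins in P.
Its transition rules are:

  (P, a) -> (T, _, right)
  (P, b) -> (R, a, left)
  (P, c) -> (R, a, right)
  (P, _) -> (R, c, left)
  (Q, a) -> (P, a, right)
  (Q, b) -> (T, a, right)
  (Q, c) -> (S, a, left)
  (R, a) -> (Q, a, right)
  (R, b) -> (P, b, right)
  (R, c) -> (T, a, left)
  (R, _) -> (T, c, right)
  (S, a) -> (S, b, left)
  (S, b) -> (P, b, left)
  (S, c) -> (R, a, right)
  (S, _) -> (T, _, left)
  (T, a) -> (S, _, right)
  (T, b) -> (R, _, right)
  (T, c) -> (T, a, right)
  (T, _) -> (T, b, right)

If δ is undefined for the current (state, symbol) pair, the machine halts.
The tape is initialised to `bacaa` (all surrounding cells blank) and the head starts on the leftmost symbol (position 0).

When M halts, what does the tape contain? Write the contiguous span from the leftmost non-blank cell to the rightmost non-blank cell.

ab_c_a

P | _[b]acaa_   read b → write a, move left, go to R
R | [_]aacaa_   read _ → write c, move right, go to T
T | c[a]acaa_   read a → write _, move right, go to S
S | c_[a]caa_   read a → write b, move left, go to S
S | c[_]bcaa_   read _ → write _, move left, go to T
T | [c]_bcaa_   read c → write a, move right, go to T
T | a[_]bcaa_   read _ → write b, move right, go to T
T | ab[b]caa_   read b → write _, move right, go to R
R | ab_[c]aa_   read c → write a, move left, go to T
T | ab[_]aaa_   read _ → write b, move right, go to T
T | abb[a]aa_   read a → write _, move right, go to S
S | abb_[a]a_   read a → write b, move left, go to S
S | abb[_]ba_   read _ → write _, move left, go to T
T | ab[b]_ba_   read b → write _, move right, go to R
R | ab_[_]ba_   read _ → write c, move right, go to T
T | ab_c[b]a_   read b → write _, move right, go to R
R | ab_c_[a]_   read a → write a, move right, go to Q
Q | ab_c_a[_]
The non-blank tape span at halt is ab_c_a.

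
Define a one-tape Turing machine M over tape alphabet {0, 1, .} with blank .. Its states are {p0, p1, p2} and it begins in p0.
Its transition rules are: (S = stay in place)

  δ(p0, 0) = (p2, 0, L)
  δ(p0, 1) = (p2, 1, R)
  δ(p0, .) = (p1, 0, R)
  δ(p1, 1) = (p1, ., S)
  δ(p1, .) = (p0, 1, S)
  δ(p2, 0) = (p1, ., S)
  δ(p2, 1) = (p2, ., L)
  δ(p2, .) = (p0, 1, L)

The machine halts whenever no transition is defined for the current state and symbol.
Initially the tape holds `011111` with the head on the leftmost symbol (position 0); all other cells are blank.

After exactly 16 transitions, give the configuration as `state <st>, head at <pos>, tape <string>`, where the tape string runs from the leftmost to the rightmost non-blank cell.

state=p0 head=0 tape=..[0]11111   (p0,0)→(p2,0,L)
state=p2 head=-1 tape=.[.]011111   (p2,.)→(p0,1,L)
state=p0 head=-2 tape=[.]1011111   (p0,.)→(p1,0,R)
state=p1 head=-1 tape=0[1]011111   (p1,1)→(p1,.,S)
state=p1 head=-1 tape=0[.]011111   (p1,.)→(p0,1,S)
state=p0 head=-1 tape=0[1]011111   (p0,1)→(p2,1,R)
state=p2 head=0 tape=01[0]11111   (p2,0)→(p1,.,S)
state=p1 head=0 tape=01[.]11111   (p1,.)→(p0,1,S)
state=p0 head=0 tape=01[1]11111   (p0,1)→(p2,1,R)
state=p2 head=1 tape=011[1]1111   (p2,1)→(p2,.,L)
state=p2 head=0 tape=01[1].1111   (p2,1)→(p2,.,L)
state=p2 head=-1 tape=0[1]..1111   (p2,1)→(p2,.,L)
state=p2 head=-2 tape=[0]...1111   (p2,0)→(p1,.,S)
state=p1 head=-2 tape=[.]...1111   (p1,.)→(p0,1,S)
state=p0 head=-2 tape=[1]...1111   (p0,1)→(p2,1,R)
state=p2 head=-1 tape=1[.]..1111   (p2,.)→(p0,1,L)
state=p0 head=-2 tape=[1]1..1111
After 16 steps: state p0, head at -2, tape 11..1111.

state p0, head at -2, tape 11..1111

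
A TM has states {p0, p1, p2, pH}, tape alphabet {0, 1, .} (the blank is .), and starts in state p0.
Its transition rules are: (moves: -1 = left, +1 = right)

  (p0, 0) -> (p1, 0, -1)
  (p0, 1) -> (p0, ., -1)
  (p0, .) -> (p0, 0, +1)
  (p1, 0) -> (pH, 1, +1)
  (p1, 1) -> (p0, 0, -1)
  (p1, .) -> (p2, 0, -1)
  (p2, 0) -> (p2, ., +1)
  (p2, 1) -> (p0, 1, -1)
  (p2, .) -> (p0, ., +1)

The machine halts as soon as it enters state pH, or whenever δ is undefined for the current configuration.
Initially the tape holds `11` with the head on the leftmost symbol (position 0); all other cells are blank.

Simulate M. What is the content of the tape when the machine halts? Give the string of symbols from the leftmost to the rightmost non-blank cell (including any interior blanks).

state=p0 head=0 tape=.[1]1   (p0,1)→(p0,.,-1)
state=p0 head=-1 tape=[.].1   (p0,.)→(p0,0,+1)
state=p0 head=0 tape=0[.]1   (p0,.)→(p0,0,+1)
state=p0 head=1 tape=00[1]   (p0,1)→(p0,.,-1)
state=p0 head=0 tape=0[0].   (p0,0)→(p1,0,-1)
state=p1 head=-1 tape=[0]0.   (p1,0)→(pH,1,+1)
state=pH head=0 tape=1[0].
The non-blank tape span at halt is 10.

10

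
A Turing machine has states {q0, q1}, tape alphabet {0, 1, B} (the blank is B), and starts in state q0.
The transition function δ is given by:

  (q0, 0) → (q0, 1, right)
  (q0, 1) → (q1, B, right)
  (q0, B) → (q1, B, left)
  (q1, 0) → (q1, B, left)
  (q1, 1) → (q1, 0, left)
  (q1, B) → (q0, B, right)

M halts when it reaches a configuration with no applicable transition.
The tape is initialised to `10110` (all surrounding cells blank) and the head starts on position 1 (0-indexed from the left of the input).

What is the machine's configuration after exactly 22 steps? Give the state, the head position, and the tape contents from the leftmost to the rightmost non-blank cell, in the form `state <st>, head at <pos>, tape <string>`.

state q0, head at 3, tape 11B00

q0 | 1[0]110B   read 0 → write 1, move right, go to q0
q0 | 11[1]10B   read 1 → write B, move right, go to q1
q1 | 11B[1]0B   read 1 → write 0, move left, go to q1
q1 | 11[B]00B   read B → write B, move right, go to q0
q0 | 11B[0]0B   read 0 → write 1, move right, go to q0
q0 | 11B1[0]B   read 0 → write 1, move right, go to q0
q0 | 11B11[B]   read B → write B, move left, go to q1
q1 | 11B1[1]B   read 1 → write 0, move left, go to q1
q1 | 11B[1]0B   read 1 → write 0, move left, go to q1
q1 | 11[B]00B   read B → write B, move right, go to q0
q0 | 11B[0]0B   read 0 → write 1, move right, go to q0
q0 | 11B1[0]B   read 0 → write 1, move right, go to q0
q0 | 11B11[B]   read B → write B, move left, go to q1
q1 | 11B1[1]B   read 1 → write 0, move left, go to q1
q1 | 11B[1]0B   read 1 → write 0, move left, go to q1
q1 | 11[B]00B   read B → write B, move right, go to q0
q0 | 11B[0]0B   read 0 → write 1, move right, go to q0
q0 | 11B1[0]B   read 0 → write 1, move right, go to q0
q0 | 11B11[B]   read B → write B, move left, go to q1
q1 | 11B1[1]B   read 1 → write 0, move left, go to q1
q1 | 11B[1]0B   read 1 → write 0, move left, go to q1
q1 | 11[B]00B   read B → write B, move right, go to q0
q0 | 11B[0]0B
After 22 steps: state q0, head at 3, tape 11B00.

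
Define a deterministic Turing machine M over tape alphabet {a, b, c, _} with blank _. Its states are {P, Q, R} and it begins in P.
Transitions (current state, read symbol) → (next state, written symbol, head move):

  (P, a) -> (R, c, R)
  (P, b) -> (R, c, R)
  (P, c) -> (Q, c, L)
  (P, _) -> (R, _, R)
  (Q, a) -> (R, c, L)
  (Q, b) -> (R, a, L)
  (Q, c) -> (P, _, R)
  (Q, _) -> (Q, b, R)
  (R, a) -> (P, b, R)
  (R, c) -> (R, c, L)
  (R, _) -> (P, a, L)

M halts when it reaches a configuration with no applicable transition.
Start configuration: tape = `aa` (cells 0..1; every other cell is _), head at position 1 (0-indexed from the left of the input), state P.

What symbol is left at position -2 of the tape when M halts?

b

P | ___a[a]_   read a → write c, move R, go to R
R | ___ac[_]   read _ → write a, move L, go to P
P | ___a[c]a   read c → write c, move L, go to Q
Q | ___[a]ca   read a → write c, move L, go to R
R | __[_]cca   read _ → write a, move L, go to P
P | _[_]acca   read _ → write _, move R, go to R
R | __[a]cca   read a → write b, move R, go to P
P | __b[c]ca   read c → write c, move L, go to Q
Q | __[b]cca   read b → write a, move L, go to R
R | _[_]acca   read _ → write a, move L, go to P
P | [_]aacca   read _ → write _, move R, go to R
R | _[a]acca   read a → write b, move R, go to P
P | _b[a]cca   read a → write c, move R, go to R
R | _bc[c]ca   read c → write c, move L, go to R
R | _b[c]cca   read c → write c, move L, go to R
R | _[b]ccca
Cell -2 holds b when M halts.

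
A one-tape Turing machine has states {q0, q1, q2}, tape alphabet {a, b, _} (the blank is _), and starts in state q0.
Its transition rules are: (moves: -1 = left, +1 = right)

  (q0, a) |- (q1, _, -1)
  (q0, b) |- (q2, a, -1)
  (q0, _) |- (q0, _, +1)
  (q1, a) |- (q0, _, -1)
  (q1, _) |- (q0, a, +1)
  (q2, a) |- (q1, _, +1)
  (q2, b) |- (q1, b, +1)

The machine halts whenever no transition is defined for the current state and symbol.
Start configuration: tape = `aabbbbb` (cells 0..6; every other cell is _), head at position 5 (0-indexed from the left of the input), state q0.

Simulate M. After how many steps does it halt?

q0 | aabbb[b]b   read b → write a, move -1, go to q2
q2 | aabb[b]ab   read b → write b, move +1, go to q1
q1 | aabbb[a]b   read a → write _, move -1, go to q0
q0 | aabb[b]_b   read b → write a, move -1, go to q2
q2 | aab[b]a_b   read b → write b, move +1, go to q1
q1 | aabb[a]_b   read a → write _, move -1, go to q0
q0 | aab[b]__b   read b → write a, move -1, go to q2
q2 | aa[b]a__b   read b → write b, move +1, go to q1
q1 | aab[a]__b   read a → write _, move -1, go to q0
q0 | aa[b]___b   read b → write a, move -1, go to q2
q2 | a[a]a___b   read a → write _, move +1, go to q1
q1 | a_[a]___b   read a → write _, move -1, go to q0
q0 | a[_]____b   read _ → write _, move +1, go to q0
q0 | a_[_]___b   read _ → write _, move +1, go to q0
q0 | a__[_]__b   read _ → write _, move +1, go to q0
q0 | a___[_]_b   read _ → write _, move +1, go to q0
q0 | a____[_]b   read _ → write _, move +1, go to q0
q0 | a_____[b]   read b → write a, move -1, go to q2
q2 | a____[_]a
M halts after 18 transitions.

18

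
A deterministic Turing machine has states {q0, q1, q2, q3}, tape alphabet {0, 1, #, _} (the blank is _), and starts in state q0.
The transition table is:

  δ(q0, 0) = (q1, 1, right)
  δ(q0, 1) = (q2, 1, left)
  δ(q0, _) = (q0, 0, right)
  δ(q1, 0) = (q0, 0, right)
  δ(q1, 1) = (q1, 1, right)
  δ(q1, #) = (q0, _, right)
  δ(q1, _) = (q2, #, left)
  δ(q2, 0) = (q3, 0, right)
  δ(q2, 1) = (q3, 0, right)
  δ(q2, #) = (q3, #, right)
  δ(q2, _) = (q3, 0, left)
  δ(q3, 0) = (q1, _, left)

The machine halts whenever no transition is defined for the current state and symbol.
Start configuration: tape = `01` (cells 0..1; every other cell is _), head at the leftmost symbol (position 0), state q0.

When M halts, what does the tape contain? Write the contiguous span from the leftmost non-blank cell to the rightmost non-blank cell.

10#

state=q0 head=0 tape=[0]1_   (q0,0)→(q1,1,right)
state=q1 head=1 tape=1[1]_   (q1,1)→(q1,1,right)
state=q1 head=2 tape=11[_]   (q1,_)→(q2,#,left)
state=q2 head=1 tape=1[1]#   (q2,1)→(q3,0,right)
state=q3 head=2 tape=10[#]
The non-blank tape span at halt is 10#.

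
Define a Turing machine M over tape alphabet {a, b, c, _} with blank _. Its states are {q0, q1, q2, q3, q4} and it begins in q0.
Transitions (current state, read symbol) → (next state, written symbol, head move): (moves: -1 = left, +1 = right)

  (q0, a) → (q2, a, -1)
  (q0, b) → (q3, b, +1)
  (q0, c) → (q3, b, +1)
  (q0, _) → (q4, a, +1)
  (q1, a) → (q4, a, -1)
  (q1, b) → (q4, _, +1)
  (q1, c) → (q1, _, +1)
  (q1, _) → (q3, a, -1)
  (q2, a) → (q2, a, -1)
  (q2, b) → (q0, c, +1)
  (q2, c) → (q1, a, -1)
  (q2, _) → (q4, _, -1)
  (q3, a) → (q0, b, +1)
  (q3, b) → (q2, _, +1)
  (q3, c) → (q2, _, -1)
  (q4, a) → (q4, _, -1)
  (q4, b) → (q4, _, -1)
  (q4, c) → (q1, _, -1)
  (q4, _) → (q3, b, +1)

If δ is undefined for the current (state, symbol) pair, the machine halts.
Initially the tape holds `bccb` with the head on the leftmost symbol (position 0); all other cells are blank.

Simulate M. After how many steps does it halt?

8

state=q0 head=0 tape=__[b]ccb   (q0,b)→(q3,b,+1)
state=q3 head=1 tape=__b[c]cb   (q3,c)→(q2,_,-1)
state=q2 head=0 tape=__[b]_cb   (q2,b)→(q0,c,+1)
state=q0 head=1 tape=__c[_]cb   (q0,_)→(q4,a,+1)
state=q4 head=2 tape=__ca[c]b   (q4,c)→(q1,_,-1)
state=q1 head=1 tape=__c[a]_b   (q1,a)→(q4,a,-1)
state=q4 head=0 tape=__[c]a_b   (q4,c)→(q1,_,-1)
state=q1 head=-1 tape=_[_]_a_b   (q1,_)→(q3,a,-1)
state=q3 head=-2 tape=[_]a_a_b
M halts after 8 transitions.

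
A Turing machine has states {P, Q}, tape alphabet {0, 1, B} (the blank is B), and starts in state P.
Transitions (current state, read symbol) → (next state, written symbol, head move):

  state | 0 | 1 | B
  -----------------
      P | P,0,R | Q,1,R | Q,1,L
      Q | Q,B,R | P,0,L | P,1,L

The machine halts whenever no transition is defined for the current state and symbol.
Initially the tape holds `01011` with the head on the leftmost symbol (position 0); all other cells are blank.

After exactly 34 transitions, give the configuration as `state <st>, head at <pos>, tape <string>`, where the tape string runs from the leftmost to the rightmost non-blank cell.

state Q, head at 6, tape 0000010

P | [0]1011BB   read 0 → write 0, move R, go to P
P | 0[1]011BB   read 1 → write 1, move R, go to Q
Q | 01[0]11BB   read 0 → write B, move R, go to Q
Q | 01B[1]1BB   read 1 → write 0, move L, go to P
P | 01[B]01BB   read B → write 1, move L, go to Q
Q | 0[1]101BB   read 1 → write 0, move L, go to P
P | [0]0101BB   read 0 → write 0, move R, go to P
P | 0[0]101BB   read 0 → write 0, move R, go to P
P | 00[1]01BB   read 1 → write 1, move R, go to Q
Q | 001[0]1BB   read 0 → write B, move R, go to Q
Q | 001B[1]BB   read 1 → write 0, move L, go to P
P | 001[B]0BB   read B → write 1, move L, go to Q
Q | 00[1]10BB   read 1 → write 0, move L, go to P
P | 0[0]010BB   read 0 → write 0, move R, go to P
P | 00[0]10BB   read 0 → write 0, move R, go to P
P | 000[1]0BB   read 1 → write 1, move R, go to Q
Q | 0001[0]BB   read 0 → write B, move R, go to Q
Q | 0001B[B]B   read B → write 1, move L, go to P
P | 0001[B]1B   read B → write 1, move L, go to Q
Q | 000[1]11B   read 1 → write 0, move L, go to P
P | 00[0]011B   read 0 → write 0, move R, go to P
P | 000[0]11B   read 0 → write 0, move R, go to P
P | 0000[1]1B   read 1 → write 1, move R, go to Q
Q | 00001[1]B   read 1 → write 0, move L, go to P
P | 0000[1]0B   read 1 → write 1, move R, go to Q
Q | 00001[0]B   read 0 → write B, move R, go to Q
Q | 00001B[B]   read B → write 1, move L, go to P
P | 00001[B]1   read B → write 1, move L, go to Q
Q | 0000[1]11   read 1 → write 0, move L, go to P
P | 000[0]011   read 0 → write 0, move R, go to P
P | 0000[0]11   read 0 → write 0, move R, go to P
P | 00000[1]1   read 1 → write 1, move R, go to Q
Q | 000001[1]   read 1 → write 0, move L, go to P
P | 00000[1]0   read 1 → write 1, move R, go to Q
Q | 000001[0]
After 34 steps: state Q, head at 6, tape 0000010.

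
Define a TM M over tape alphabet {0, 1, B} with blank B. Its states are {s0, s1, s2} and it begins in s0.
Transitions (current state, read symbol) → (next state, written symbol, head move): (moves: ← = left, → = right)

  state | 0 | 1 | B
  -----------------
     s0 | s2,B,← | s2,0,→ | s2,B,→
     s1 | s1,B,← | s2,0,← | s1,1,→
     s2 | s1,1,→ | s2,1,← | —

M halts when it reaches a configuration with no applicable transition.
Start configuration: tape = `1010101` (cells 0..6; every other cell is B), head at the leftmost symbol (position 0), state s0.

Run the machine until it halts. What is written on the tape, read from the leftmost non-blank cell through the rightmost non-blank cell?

s0 | B[1]010101   read 1 → write 0, move →, go to s2
s2 | B0[0]10101   read 0 → write 1, move →, go to s1
s1 | B01[1]0101   read 1 → write 0, move ←, go to s2
s2 | B0[1]00101   read 1 → write 1, move ←, go to s2
s2 | B[0]100101   read 0 → write 1, move →, go to s1
s1 | B1[1]00101   read 1 → write 0, move ←, go to s2
s2 | B[1]000101   read 1 → write 1, move ←, go to s2
s2 | [B]1000101
The non-blank tape span at halt is 1000101.

1000101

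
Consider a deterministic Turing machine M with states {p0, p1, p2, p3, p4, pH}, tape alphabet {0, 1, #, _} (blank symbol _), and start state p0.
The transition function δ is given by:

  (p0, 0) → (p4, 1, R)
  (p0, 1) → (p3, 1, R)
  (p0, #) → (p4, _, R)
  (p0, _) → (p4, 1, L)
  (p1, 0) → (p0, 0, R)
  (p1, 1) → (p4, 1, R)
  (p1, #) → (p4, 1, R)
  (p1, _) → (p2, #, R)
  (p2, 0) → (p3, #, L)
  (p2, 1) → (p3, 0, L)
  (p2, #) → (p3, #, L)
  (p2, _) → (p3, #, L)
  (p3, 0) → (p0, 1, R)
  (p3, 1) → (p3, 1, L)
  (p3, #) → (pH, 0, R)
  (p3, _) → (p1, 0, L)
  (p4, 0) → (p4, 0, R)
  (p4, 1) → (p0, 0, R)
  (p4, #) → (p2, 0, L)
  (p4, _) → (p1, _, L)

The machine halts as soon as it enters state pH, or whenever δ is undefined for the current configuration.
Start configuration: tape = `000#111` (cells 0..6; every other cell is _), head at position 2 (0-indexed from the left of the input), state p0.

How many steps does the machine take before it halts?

p0 | __00[0]#111   read 0 → write 1, move R, go to p4
p4 | __001[#]111   read # → write 0, move L, go to p2
p2 | __00[1]0111   read 1 → write 0, move L, go to p3
p3 | __0[0]00111   read 0 → write 1, move R, go to p0
p0 | __01[0]0111   read 0 → write 1, move R, go to p4
p4 | __011[0]111   read 0 → write 0, move R, go to p4
p4 | __0110[1]11   read 1 → write 0, move R, go to p0
p0 | __01100[1]1   read 1 → write 1, move R, go to p3
p3 | __011001[1]   read 1 → write 1, move L, go to p3
p3 | __01100[1]1   read 1 → write 1, move L, go to p3
p3 | __0110[0]11   read 0 → write 1, move R, go to p0
p0 | __01101[1]1   read 1 → write 1, move R, go to p3
p3 | __011011[1]   read 1 → write 1, move L, go to p3
p3 | __01101[1]1   read 1 → write 1, move L, go to p3
p3 | __0110[1]11   read 1 → write 1, move L, go to p3
p3 | __011[0]111   read 0 → write 1, move R, go to p0
p0 | __0111[1]11   read 1 → write 1, move R, go to p3
p3 | __01111[1]1   read 1 → write 1, move L, go to p3
p3 | __0111[1]11   read 1 → write 1, move L, go to p3
p3 | __011[1]111   read 1 → write 1, move L, go to p3
p3 | __01[1]1111   read 1 → write 1, move L, go to p3
p3 | __0[1]11111   read 1 → write 1, move L, go to p3
p3 | __[0]111111   read 0 → write 1, move R, go to p0
p0 | __1[1]11111   read 1 → write 1, move R, go to p3
p3 | __11[1]1111   read 1 → write 1, move L, go to p3
p3 | __1[1]11111   read 1 → write 1, move L, go to p3
p3 | __[1]111111   read 1 → write 1, move L, go to p3
p3 | _[_]1111111   read _ → write 0, move L, go to p1
p1 | [_]01111111   read _ → write #, move R, go to p2
p2 | #[0]1111111   read 0 → write #, move L, go to p3
p3 | [#]#1111111   read # → write 0, move R, go to pH
pH | 0[#]1111111
M halts after 31 transitions.

31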